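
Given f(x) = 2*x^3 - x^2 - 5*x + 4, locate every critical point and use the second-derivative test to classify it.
f'(x) = 6*x^2 - 2*x - 5

Solve f'(x) = 0:
  6*x^2 - 2*x - 5 = 0 has no rational roots; quadratic formula: x = (2 ± √124)/12.
  ⇒ x = 1/6 - sqrt(31)/6 ≈ -0.7613, 1/6 + sqrt(31)/6 ≈ 1.0946

f''(x) = 12*x - 2
Second-derivative test at each critical point:
  f''(-0.7613) = -11.1355 < 0 → local maximum
  f''(1.0946) = 11.1355 > 0 → local minimum

Critical points: x = 1/6 - sqrt(31)/6 ≈ -0.7613 (local maximum); x = 1/6 + sqrt(31)/6 ≈ 1.0946 (local minimum)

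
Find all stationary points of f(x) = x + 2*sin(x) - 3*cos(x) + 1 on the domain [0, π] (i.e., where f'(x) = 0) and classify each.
f'(x) = 3*sin(x) + 2*cos(x) + 1

Solve f'(x) = 0 on [0, π]:
  f'(x) = 0 ⇔ 3*sin(x) + 2*cos(x) = -1. Write the left side as R·cos(x + φ) with R = √(2² + (-3)²) = sqrt(13), cos φ = 2*sqrt(13)/13, sin φ = -3*sqrt(13)/13; then cos(x + φ) = -sqrt(13)/13. Solve for x and keep the solutions lying in [0, π].
  ⇒ x = atan((-3 + 4*sqrt(3))/(-6*sqrt(3) - 2)) + pi ≈ 2.8346

f''(x) = -2*sin(x) + 3*cos(x)
Second-derivative test at each critical point:
  f''(2.8346) = -3.4641 < 0 → local maximum

Critical points: x = atan((-3 + 4*sqrt(3))/(-6*sqrt(3) - 2)) + pi ≈ 2.8346 (local maximum)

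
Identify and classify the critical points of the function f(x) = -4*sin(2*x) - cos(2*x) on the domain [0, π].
f'(x) = 2*sin(2*x) - 8*cos(2*x)

Solve f'(x) = 0 on [0, π]:
  f'(x) = 0 ⇔ -4*cos(2*x) = -sin(2*x) ⇔ tan(2*x) = 4, i.e. 2*x = arctan(4) + nπ; keep the solutions lying in [0, π].
  ⇒ x = atan(4)/2 ≈ 0.6629, atan(4)/2 + pi/2 ≈ 2.2337

f''(x) = 16*sin(2*x) + 4*cos(2*x)
Second-derivative test at each critical point:
  f''(0.6629) = 16.4924 > 0 → local minimum
  f''(2.2337) = -16.4924 < 0 → local maximum

Critical points: x = atan(4)/2 ≈ 0.6629 (local minimum); x = atan(4)/2 + pi/2 ≈ 2.2337 (local maximum)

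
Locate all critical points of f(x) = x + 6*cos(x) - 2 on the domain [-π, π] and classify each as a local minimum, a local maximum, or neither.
f'(x) = 1 - 6*sin(x)

Solve f'(x) = 0 on [-π, π]:
  f'(x) = 0 ⇔ sin(x) = 1/6, i.e. x = arcsin(1/6) + 2nπ or x = π − arcsin(1/6) + 2nπ; keep the solutions lying in [-π, π].
  ⇒ x = asin(1/6) ≈ 0.1674, pi - asin(1/6) ≈ 2.9741

f''(x) = -6*cos(x)
Second-derivative test at each critical point:
  f''(0.1674) = -5.9161 < 0 → local maximum
  f''(2.9741) = 5.9161 > 0 → local minimum

Critical points: x = asin(1/6) ≈ 0.1674 (local maximum); x = pi - asin(1/6) ≈ 2.9741 (local minimum)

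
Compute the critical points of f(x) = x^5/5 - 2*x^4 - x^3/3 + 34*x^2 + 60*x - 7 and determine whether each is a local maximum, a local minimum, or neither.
f'(x) = x^4 - 8*x^3 - x^2 + 68*x + 60

Solve f'(x) = 0:
  Factor: x^4 - 8*x^3 - x^2 + 68*x + 60 = (x - 6)*(x - 5)*(x + 1)*(x + 2) = 0.
  ⇒ x = -2, -1, 5, 6

f''(x) = 4*x^3 - 24*x^2 - 2*x + 68
Second-derivative test at each critical point:
  f''(-2) = -56 < 0 → local maximum
  f''(-1) = 42 > 0 → local minimum
  f''(5) = -42 < 0 → local maximum
  f''(6) = 56 > 0 → local minimum

Critical points: x = -2 (local maximum); x = -1 (local minimum); x = 5 (local maximum); x = 6 (local minimum)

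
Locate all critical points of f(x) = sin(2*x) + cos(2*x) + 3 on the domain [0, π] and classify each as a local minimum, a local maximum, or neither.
f'(x) = 2*sqrt(2)*cos(2*x + pi/4)

Solve f'(x) = 0 on [0, π]:
  f'(x) = 0 ⇔ cos(2*x) = sin(2*x) ⇔ tan(2*x) = 1, i.e. 2*x = arctan(1) + nπ; keep the solutions lying in [0, π].
  ⇒ x = pi/8 ≈ 0.3927, 5*pi/8 ≈ 1.9635

f''(x) = -4*sqrt(2)*sin(2*x + pi/4)
Second-derivative test at each critical point:
  f''(0.3927) = -5.6569 < 0 → local maximum
  f''(1.9635) = 5.6569 > 0 → local minimum

Critical points: x = pi/8 ≈ 0.3927 (local maximum); x = 5*pi/8 ≈ 1.9635 (local minimum)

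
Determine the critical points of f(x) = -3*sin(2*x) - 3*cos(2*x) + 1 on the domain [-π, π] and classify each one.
f'(x) = -6*sqrt(2)*cos(2*x + pi/4)

Solve f'(x) = 0 on [-π, π]:
  f'(x) = 0 ⇔ -3*cos(2*x) = -3*sin(2*x) ⇔ tan(2*x) = 1, i.e. 2*x = arctan(1) + nπ; keep the solutions lying in [-π, π].
  ⇒ x = -7*pi/8 ≈ -2.7489, -3*pi/8 ≈ -1.1781, pi/8 ≈ 0.3927, 5*pi/8 ≈ 1.9635

f''(x) = 12*sqrt(2)*sin(2*x + pi/4)
Second-derivative test at each critical point:
  f''(-2.7489) = 16.9706 > 0 → local minimum
  f''(-1.1781) = -16.9706 < 0 → local maximum
  f''(0.3927) = 16.9706 > 0 → local minimum
  f''(1.9635) = -16.9706 < 0 → local maximum

Critical points: x = -7*pi/8 ≈ -2.7489 (local minimum); x = -3*pi/8 ≈ -1.1781 (local maximum); x = pi/8 ≈ 0.3927 (local minimum); x = 5*pi/8 ≈ 1.9635 (local maximum)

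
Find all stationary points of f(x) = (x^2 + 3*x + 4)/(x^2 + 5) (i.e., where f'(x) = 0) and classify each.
f'(x) = (-3*x^2 + 2*x + 15)/(x^4 + 10*x^2 + 25)

Solve f'(x) = 0:
  f'(x) = -(3*x^2 - 2*x - 15)/(x^2 + 5)^2; the denominator is positive wherever f is defined, so f'(x) = 0 ⇔ -3*x^2 + 2*x + 15 = 0.
  3*x^2 - 2*x - 15 = 0 has no rational roots; quadratic formula: x = (2 ± √184)/6.
  ⇒ x = 1/3 - sqrt(46)/3 ≈ -1.9274, 1/3 + sqrt(46)/3 ≈ 2.5941

f''(x) = 2*(3*x^3 - 3*x^2 - 45*x + 5)/(x^6 + 15*x^4 + 75*x^2 + 125)
Second-derivative test at each critical point:
  f''(-1.9274) = 0.1786 > 0 → local minimum
  f''(2.5941) = -0.0986 < 0 → local maximum

Critical points: x = 1/3 - sqrt(46)/3 ≈ -1.9274 (local minimum); x = 1/3 + sqrt(46)/3 ≈ 2.5941 (local maximum)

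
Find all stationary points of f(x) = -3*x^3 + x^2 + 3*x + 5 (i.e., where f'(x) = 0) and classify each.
f'(x) = -9*x^2 + 2*x + 3

Solve f'(x) = 0:
  9*x^2 - 2*x - 3 = 0 has no rational roots; quadratic formula: x = (2 ± √112)/18.
  ⇒ x = 1/9 - 2*sqrt(7)/9 ≈ -0.4768, 1/9 + 2*sqrt(7)/9 ≈ 0.6991

f''(x) = 2 - 18*x
Second-derivative test at each critical point:
  f''(-0.4768) = 10.5830 > 0 → local minimum
  f''(0.6991) = -10.5830 < 0 → local maximum

Critical points: x = 1/9 - 2*sqrt(7)/9 ≈ -0.4768 (local minimum); x = 1/9 + 2*sqrt(7)/9 ≈ 0.6991 (local maximum)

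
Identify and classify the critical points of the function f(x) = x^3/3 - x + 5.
f'(x) = x^2 - 1

Solve f'(x) = 0:
  Factor: x^2 - 1 = (x - 1)*(x + 1) = 0.
  ⇒ x = -1, 1

f''(x) = 2*x
Second-derivative test at each critical point:
  f''(-1) = -2 < 0 → local maximum
  f''(1) = 2 > 0 → local minimum

Critical points: x = -1 (local maximum); x = 1 (local minimum)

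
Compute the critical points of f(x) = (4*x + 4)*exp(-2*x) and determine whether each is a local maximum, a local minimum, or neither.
f'(x) = 4*(-2*x - 1)*exp(-2*x)

Solve f'(x) = 0:
  f'(x) = (-8*x - 4)·exp(-2*x) and exp(-2*x) > 0 for every x, so f'(x) = 0 ⇔ -8*x - 4 = 0.
  Factor: -8*x - 4 = -4*(2*x + 1) = 0.
  ⇒ x = -1/2

f''(x) = 16*x*exp(-2*x)
Second-derivative test at each critical point:
  f''(-1/2) = -21.7463 < 0 → local maximum

Critical points: x = -1/2 (local maximum)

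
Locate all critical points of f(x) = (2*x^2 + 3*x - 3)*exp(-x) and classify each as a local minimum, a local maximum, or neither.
f'(x) = (-2*x^2 + x + 6)*exp(-x)

Solve f'(x) = 0:
  f'(x) = (-2*x^2 + x + 6)·exp(-x) and exp(-x) > 0 for every x, so f'(x) = 0 ⇔ -2*x^2 + x + 6 = 0.
  Factor: -2*x^2 + x + 6 = -(x - 2)*(2*x + 3) = 0.
  ⇒ x = -3/2, 2

f''(x) = (2*x^2 - 5*x - 5)*exp(-x)
Second-derivative test at each critical point:
  f''(-3/2) = 31.3718 > 0 → local minimum
  f''(2) = -0.9473 < 0 → local maximum

Critical points: x = -3/2 (local minimum); x = 2 (local maximum)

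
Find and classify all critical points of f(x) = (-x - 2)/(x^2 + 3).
f'(x) = (-x^2 + 2*x*(x + 2) - 3)/(x^2 + 3)^2

Solve f'(x) = 0:
  f'(x) = (x^2 + 4*x - 3)/(x^2 + 3)^2; the denominator is positive wherever f is defined, so f'(x) = 0 ⇔ x^2 + 4*x - 3 = 0.
  x^2 + 4*x - 3 = 0 has no rational roots; quadratic formula: x = (-4 ± √28)/2.
  ⇒ x = -sqrt(7) - 2 ≈ -4.6458, -2 + sqrt(7) ≈ 0.6458

f''(x) = 2*(-4*x^2*(x + 2) + (3*x + 2)*(x^2 + 3))/(x^2 + 3)^3
Second-derivative test at each critical point:
  f''(-4.6458) = -0.0088 < 0 → local maximum
  f''(0.6458) = 0.4532 > 0 → local minimum

Critical points: x = -sqrt(7) - 2 ≈ -4.6458 (local maximum); x = -2 + sqrt(7) ≈ 0.6458 (local minimum)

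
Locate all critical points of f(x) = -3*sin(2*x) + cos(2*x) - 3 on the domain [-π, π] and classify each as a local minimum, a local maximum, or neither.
f'(x) = -2*sin(2*x) - 6*cos(2*x)

Solve f'(x) = 0 on [-π, π]:
  f'(x) = 0 ⇔ -3*cos(2*x) = sin(2*x) ⇔ tan(2*x) = -3, i.e. 2*x = arctan(-3) + nπ; keep the solutions lying in [-π, π].
  ⇒ x = -pi/2 - atan(3)/2 ≈ -2.1953, -atan(3)/2 ≈ -0.6245, -atan(3)/2 + pi/2 ≈ 0.9463, pi - atan(3)/2 ≈ 2.5171

f''(x) = 12*sin(2*x) - 4*cos(2*x)
Second-derivative test at each critical point:
  f''(-2.1953) = 12.6491 > 0 → local minimum
  f''(-0.6245) = -12.6491 < 0 → local maximum
  f''(0.9463) = 12.6491 > 0 → local minimum
  f''(2.5171) = -12.6491 < 0 → local maximum

Critical points: x = -pi/2 - atan(3)/2 ≈ -2.1953 (local minimum); x = -atan(3)/2 ≈ -0.6245 (local maximum); x = -atan(3)/2 + pi/2 ≈ 0.9463 (local minimum); x = pi - atan(3)/2 ≈ 2.5171 (local maximum)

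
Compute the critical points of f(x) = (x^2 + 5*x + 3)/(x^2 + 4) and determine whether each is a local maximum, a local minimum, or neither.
f'(x) = (-5*x^2 + 2*x + 20)/(x^4 + 8*x^2 + 16)

Solve f'(x) = 0:
  f'(x) = -(5*x^2 - 2*x - 20)/(x^2 + 4)^2; the denominator is positive wherever f is defined, so f'(x) = 0 ⇔ -5*x^2 + 2*x + 20 = 0.
  5*x^2 - 2*x - 20 = 0 has no rational roots; quadratic formula: x = (2 ± √404)/10.
  ⇒ x = 1/5 - sqrt(101)/5 ≈ -1.8100, 1/5 + sqrt(101)/5 ≈ 2.2100

f''(x) = 2*(5*x^3 - 3*x^2 - 60*x + 4)/(x^6 + 12*x^4 + 48*x^2 + 64)
Second-derivative test at each critical point:
  f''(-1.8100) = 0.3797 > 0 → local minimum
  f''(2.2100) = -0.2547 < 0 → local maximum

Critical points: x = 1/5 - sqrt(101)/5 ≈ -1.8100 (local minimum); x = 1/5 + sqrt(101)/5 ≈ 2.2100 (local maximum)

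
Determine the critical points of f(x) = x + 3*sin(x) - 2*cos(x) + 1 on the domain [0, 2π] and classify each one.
f'(x) = 2*sin(x) + 3*cos(x) + 1

Solve f'(x) = 0 on [0, 2π]:
  f'(x) = 0 ⇔ 2*sin(x) + 3*cos(x) = -1. Write the left side as R·cos(x + φ) with R = √(3² + (-2)²) = sqrt(13), cos φ = 3*sqrt(13)/13, sin φ = -2*sqrt(13)/13; then cos(x + φ) = -sqrt(13)/13. Solve for x and keep the solutions lying in [0, 2π].
  ⇒ x = atan((-2 + 6*sqrt(3))/(-4*sqrt(3) - 3)) + pi ≈ 2.4398, atan((-6*sqrt(3) - 2)/(-3 + 4*sqrt(3))) + 2*pi ≈ 5.0194

f''(x) = -3*sin(x) + 2*cos(x)
Second-derivative test at each critical point:
  f''(2.4398) = -3.4641 < 0 → local maximum
  f''(5.0194) = 3.4641 > 0 → local minimum

Critical points: x = atan((-2 + 6*sqrt(3))/(-4*sqrt(3) - 3)) + pi ≈ 2.4398 (local maximum); x = atan((-6*sqrt(3) - 2)/(-3 + 4*sqrt(3))) + 2*pi ≈ 5.0194 (local minimum)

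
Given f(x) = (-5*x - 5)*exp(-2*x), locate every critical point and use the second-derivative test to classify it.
f'(x) = 5*(2*x + 1)*exp(-2*x)

Solve f'(x) = 0:
  f'(x) = (10*x + 5)·exp(-2*x) and exp(-2*x) > 0 for every x, so f'(x) = 0 ⇔ 10*x + 5 = 0.
  Factor: 10*x + 5 = 5*(2*x + 1) = 0.
  ⇒ x = -1/2

f''(x) = -20*x*exp(-2*x)
Second-derivative test at each critical point:
  f''(-1/2) = 27.1828 > 0 → local minimum

Critical points: x = -1/2 (local minimum)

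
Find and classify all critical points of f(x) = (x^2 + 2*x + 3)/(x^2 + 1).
f'(x) = 2*(-x^2 - 2*x + 1)/(x^4 + 2*x^2 + 1)

Solve f'(x) = 0:
  f'(x) = -2*(x^2 + 2*x - 1)/(x^2 + 1)^2; the denominator is positive wherever f is defined, so f'(x) = 0 ⇔ -2*x^2 - 4*x + 2 = 0.
  Factor: -2*x^2 - 4*x + 2 = -2*(x^2 + 2*x - 1); x^2 + 2*x - 1 = 0 has no rational roots; quadratic formula: x = (-2 ± √8)/2.
  ⇒ x = -sqrt(2) - 1 ≈ -2.4142, -1 + sqrt(2) ≈ 0.4142

f''(x) = 4*(x^3 + 3*x^2 - 3*x - 1)/(x^6 + 3*x^4 + 3*x^2 + 1)
Second-derivative test at each critical point:
  f''(-2.4142) = 0.1213 > 0 → local minimum
  f''(0.4142) = -4.1213 < 0 → local maximum

Critical points: x = -sqrt(2) - 1 ≈ -2.4142 (local minimum); x = -1 + sqrt(2) ≈ 0.4142 (local maximum)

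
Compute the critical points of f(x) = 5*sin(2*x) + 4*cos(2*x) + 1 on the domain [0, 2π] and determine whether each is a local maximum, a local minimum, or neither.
f'(x) = -8*sin(2*x) + 10*cos(2*x)

Solve f'(x) = 0 on [0, 2π]:
  f'(x) = 0 ⇔ 5*cos(2*x) = 4*sin(2*x) ⇔ tan(2*x) = 5/4, i.e. 2*x = arctan(5/4) + nπ; keep the solutions lying in [0, 2π].
  ⇒ x = atan(5/4)/2 ≈ 0.4480, atan(5/4)/2 + pi/2 ≈ 2.0188, atan(5/4)/2 + pi ≈ 3.5896, atan(5/4)/2 + 3*pi/2 ≈ 5.1604

f''(x) = -20*sin(2*x) - 16*cos(2*x)
Second-derivative test at each critical point:
  f''(0.4480) = -25.6125 < 0 → local maximum
  f''(2.0188) = 25.6125 > 0 → local minimum
  f''(3.5896) = -25.6125 < 0 → local maximum
  f''(5.1604) = 25.6125 > 0 → local minimum

Critical points: x = atan(5/4)/2 ≈ 0.4480 (local maximum); x = atan(5/4)/2 + pi/2 ≈ 2.0188 (local minimum); x = atan(5/4)/2 + pi ≈ 3.5896 (local maximum); x = atan(5/4)/2 + 3*pi/2 ≈ 5.1604 (local minimum)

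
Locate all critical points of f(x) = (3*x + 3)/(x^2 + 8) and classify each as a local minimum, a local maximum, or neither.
f'(x) = 3*(x^2 - 2*x*(x + 1) + 8)/(x^2 + 8)^2

Solve f'(x) = 0:
  f'(x) = -3*(x - 2)*(x + 4)/(x^2 + 8)^2; the denominator is positive wherever f is defined, so f'(x) = 0 ⇔ -3*x^2 - 6*x + 24 = 0.
  Factor: -3*x^2 - 6*x + 24 = -3*(x - 2)*(x + 4) = 0.
  ⇒ x = -4, 2

f''(x) = 6*(4*x^2*(x + 1) - (3*x + 1)*(x^2 + 8))/(x^2 + 8)^3
Second-derivative test at each critical point:
  f''(-4) = 1/32 > 0 → local minimum
  f''(2) = -1/8 < 0 → local maximum

Critical points: x = -4 (local minimum); x = 2 (local maximum)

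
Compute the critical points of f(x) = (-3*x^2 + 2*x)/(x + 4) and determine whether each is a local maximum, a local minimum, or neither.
f'(x) = (-3*x^2 - 24*x + 8)/(x^2 + 8*x + 16)

Solve f'(x) = 0:
  f'(x) = -(3*x^2 + 24*x - 8)/(x + 4)^2; the denominator is positive wherever f is defined, so f'(x) = 0 ⇔ -3*x^2 - 24*x + 8 = 0.
  3*x^2 + 24*x - 8 = 0 has no rational roots; quadratic formula: x = (-24 ± √672)/6.
  ⇒ x = -2*sqrt(42)/3 - 4 ≈ -8.3205, -4 + 2*sqrt(42)/3 ≈ 0.3205

f''(x) = -112/(x^3 + 12*x^2 + 48*x + 64)
Second-derivative test at each critical point:
  f''(-8.3205) = 1.3887 > 0 → local minimum
  f''(0.3205) = -1.3887 < 0 → local maximum

Critical points: x = -2*sqrt(42)/3 - 4 ≈ -8.3205 (local minimum); x = -4 + 2*sqrt(42)/3 ≈ 0.3205 (local maximum)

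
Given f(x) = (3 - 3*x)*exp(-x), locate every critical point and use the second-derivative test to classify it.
f'(x) = 3*(x - 2)*exp(-x)

Solve f'(x) = 0:
  f'(x) = (3*x - 6)·exp(-x) and exp(-x) > 0 for every x, so f'(x) = 0 ⇔ 3*x - 6 = 0.
  Factor: 3*x - 6 = 3*(x - 2) = 0.
  ⇒ x = 2

f''(x) = 3*(3 - x)*exp(-x)
Second-derivative test at each critical point:
  f''(2) = 0.4060 > 0 → local minimum

Critical points: x = 2 (local minimum)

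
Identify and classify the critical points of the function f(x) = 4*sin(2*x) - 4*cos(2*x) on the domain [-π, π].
f'(x) = 8*sqrt(2)*sin(2*x + pi/4)

Solve f'(x) = 0 on [-π, π]:
  f'(x) = 0 ⇔ 4*cos(2*x) = -4*sin(2*x) ⇔ tan(2*x) = -1, i.e. 2*x = arctan(-1) + nπ; keep the solutions lying in [-π, π].
  ⇒ x = -5*pi/8 ≈ -1.9635, -pi/8 ≈ -0.3927, 3*pi/8 ≈ 1.1781, 7*pi/8 ≈ 2.7489

f''(x) = 16*sqrt(2)*cos(2*x + pi/4)
Second-derivative test at each critical point:
  f''(-1.9635) = -22.6274 < 0 → local maximum
  f''(-0.3927) = 22.6274 > 0 → local minimum
  f''(1.1781) = -22.6274 < 0 → local maximum
  f''(2.7489) = 22.6274 > 0 → local minimum

Critical points: x = -5*pi/8 ≈ -1.9635 (local maximum); x = -pi/8 ≈ -0.3927 (local minimum); x = 3*pi/8 ≈ 1.1781 (local maximum); x = 7*pi/8 ≈ 2.7489 (local minimum)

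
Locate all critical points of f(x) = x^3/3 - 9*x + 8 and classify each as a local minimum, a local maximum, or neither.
f'(x) = x^2 - 9

Solve f'(x) = 0:
  Factor: x^2 - 9 = (x - 3)*(x + 3) = 0.
  ⇒ x = -3, 3

f''(x) = 2*x
Second-derivative test at each critical point:
  f''(-3) = -6 < 0 → local maximum
  f''(3) = 6 > 0 → local minimum

Critical points: x = -3 (local maximum); x = 3 (local minimum)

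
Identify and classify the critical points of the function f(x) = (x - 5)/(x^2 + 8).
f'(x) = (x^2 - 2*x*(x - 5) + 8)/(x^2 + 8)^2

Solve f'(x) = 0:
  f'(x) = -(x^2 - 10*x - 8)/(x^2 + 8)^2; the denominator is positive wherever f is defined, so f'(x) = 0 ⇔ -x^2 + 10*x + 8 = 0.
  x^2 - 10*x - 8 = 0 has no rational roots; quadratic formula: x = (10 ± √132)/2.
  ⇒ x = 5 - sqrt(33) ≈ -0.7446, 5 + sqrt(33) ≈ 10.7446

f''(x) = 2*(4*x^2*(x - 5) + (5 - 3*x)*(x^2 + 8))/(x^2 + 8)^3
Second-derivative test at each critical point:
  f''(-0.7446) = 0.1570 > 0 → local minimum
  f''(10.7446) = -0.0008 < 0 → local maximum

Critical points: x = 5 - sqrt(33) ≈ -0.7446 (local minimum); x = 5 + sqrt(33) ≈ 10.7446 (local maximum)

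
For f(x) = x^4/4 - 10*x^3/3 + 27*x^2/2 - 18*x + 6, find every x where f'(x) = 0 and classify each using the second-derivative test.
f'(x) = x^3 - 10*x^2 + 27*x - 18

Solve f'(x) = 0:
  Factor: x^3 - 10*x^2 + 27*x - 18 = (x - 6)*(x - 3)*(x - 1) = 0.
  ⇒ x = 1, 3, 6

f''(x) = 3*x^2 - 20*x + 27
Second-derivative test at each critical point:
  f''(1) = 10 > 0 → local minimum
  f''(3) = -6 < 0 → local maximum
  f''(6) = 15 > 0 → local minimum

Critical points: x = 1 (local minimum); x = 3 (local maximum); x = 6 (local minimum)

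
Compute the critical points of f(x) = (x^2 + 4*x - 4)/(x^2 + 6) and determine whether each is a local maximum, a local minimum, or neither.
f'(x) = 4*(-x^2 + 5*x + 6)/(x^4 + 12*x^2 + 36)

Solve f'(x) = 0:
  f'(x) = -4*(x - 6)*(x + 1)/(x^2 + 6)^2; the denominator is positive wherever f is defined, so f'(x) = 0 ⇔ -4*x^2 + 20*x + 24 = 0.
  Factor: -4*x^2 + 20*x + 24 = -4*(x - 6)*(x + 1) = 0.
  ⇒ x = -1, 6

f''(x) = 4*(2*x^3 - 15*x^2 - 36*x + 30)/(x^6 + 18*x^4 + 108*x^2 + 216)
Second-derivative test at each critical point:
  f''(-1) = 4/7 > 0 → local minimum
  f''(6) = -1/63 < 0 → local maximum

Critical points: x = -1 (local minimum); x = 6 (local maximum)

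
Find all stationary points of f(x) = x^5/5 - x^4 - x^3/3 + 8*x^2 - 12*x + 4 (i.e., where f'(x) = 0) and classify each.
f'(x) = x^4 - 4*x^3 - x^2 + 16*x - 12

Solve f'(x) = 0:
  Factor: x^4 - 4*x^3 - x^2 + 16*x - 12 = (x - 3)*(x - 2)*(x - 1)*(x + 2) = 0.
  ⇒ x = -2, 1, 2, 3

f''(x) = 4*x^3 - 12*x^2 - 2*x + 16
Second-derivative test at each critical point:
  f''(-2) = -60 < 0 → local maximum
  f''(1) = 6 > 0 → local minimum
  f''(2) = -4 < 0 → local maximum
  f''(3) = 10 > 0 → local minimum

Critical points: x = -2 (local maximum); x = 1 (local minimum); x = 2 (local maximum); x = 3 (local minimum)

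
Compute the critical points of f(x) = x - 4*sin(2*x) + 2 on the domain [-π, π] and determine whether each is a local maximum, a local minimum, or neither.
f'(x) = 1 - 8*cos(2*x)

Solve f'(x) = 0 on [-π, π]:
  f'(x) = 0 ⇔ cos(2*x) = 1/8, i.e. 2*x = ±arccos(1/8) + 2nπ; keep the solutions lying in [-π, π].
  ⇒ x = -pi + acos(1/8)/2 ≈ -2.4189, -acos(1/8)/2 ≈ -0.7227, acos(1/8)/2 ≈ 0.7227, pi - acos(1/8)/2 ≈ 2.4189

f''(x) = 16*sin(2*x)
Second-derivative test at each critical point:
  f''(-2.4189) = 15.8745 > 0 → local minimum
  f''(-0.7227) = -15.8745 < 0 → local maximum
  f''(0.7227) = 15.8745 > 0 → local minimum
  f''(2.4189) = -15.8745 < 0 → local maximum

Critical points: x = -pi + acos(1/8)/2 ≈ -2.4189 (local minimum); x = -acos(1/8)/2 ≈ -0.7227 (local maximum); x = acos(1/8)/2 ≈ 0.7227 (local minimum); x = pi - acos(1/8)/2 ≈ 2.4189 (local maximum)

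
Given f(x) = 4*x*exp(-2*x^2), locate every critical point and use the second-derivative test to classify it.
f'(x) = 4*(1 - 4*x^2)*exp(-2*x^2)

Solve f'(x) = 0:
  f'(x) = (4 - 16*x^2)·exp(-2*x^2) and exp(-2*x^2) > 0 for every x, so f'(x) = 0 ⇔ 4 - 16*x^2 = 0.
  Factor: 4 - 16*x^2 = -4*(2*x - 1)*(2*x + 1) = 0.
  ⇒ x = -1/2, 1/2

f''(x) = (64*x^3 - 48*x)*exp(-2*x^2)
Second-derivative test at each critical point:
  f''(-1/2) = 9.7045 > 0 → local minimum
  f''(1/2) = -9.7045 < 0 → local maximum

Critical points: x = -1/2 (local minimum); x = 1/2 (local maximum)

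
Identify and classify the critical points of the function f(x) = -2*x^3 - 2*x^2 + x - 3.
f'(x) = -6*x^2 - 4*x + 1

Solve f'(x) = 0:
  6*x^2 + 4*x - 1 = 0 has no rational roots; quadratic formula: x = (-4 ± √40)/12.
  ⇒ x = -sqrt(10)/6 - 1/3 ≈ -0.8604, -1/3 + sqrt(10)/6 ≈ 0.1937

f''(x) = -12*x - 4
Second-derivative test at each critical point:
  f''(-0.8604) = 6.3246 > 0 → local minimum
  f''(0.1937) = -6.3246 < 0 → local maximum

Critical points: x = -sqrt(10)/6 - 1/3 ≈ -0.8604 (local minimum); x = -1/3 + sqrt(10)/6 ≈ 0.1937 (local maximum)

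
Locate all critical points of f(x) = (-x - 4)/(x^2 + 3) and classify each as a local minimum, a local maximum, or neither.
f'(x) = (-x^2 + 2*x*(x + 4) - 3)/(x^2 + 3)^2

Solve f'(x) = 0:
  f'(x) = (x^2 + 8*x - 3)/(x^2 + 3)^2; the denominator is positive wherever f is defined, so f'(x) = 0 ⇔ x^2 + 8*x - 3 = 0.
  x^2 + 8*x - 3 = 0 has no rational roots; quadratic formula: x = (-8 ± √76)/2.
  ⇒ x = -sqrt(19) - 4 ≈ -8.3589, -4 + sqrt(19) ≈ 0.3589

f''(x) = 2*(-4*x^2*(x + 4) + (3*x + 4)*(x^2 + 3))/(x^2 + 3)^3
Second-derivative test at each critical point:
  f''(-8.3589) = -0.0016 < 0 → local maximum
  f''(0.3589) = 0.8905 > 0 → local minimum

Critical points: x = -sqrt(19) - 4 ≈ -8.3589 (local maximum); x = -4 + sqrt(19) ≈ 0.3589 (local minimum)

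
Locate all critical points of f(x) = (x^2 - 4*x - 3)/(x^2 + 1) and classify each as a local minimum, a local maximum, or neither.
f'(x) = 4*(x^2 + 2*x - 1)/(x^4 + 2*x^2 + 1)

Solve f'(x) = 0:
  f'(x) = 4*(x^2 + 2*x - 1)/(x^2 + 1)^2; the denominator is positive wherever f is defined, so f'(x) = 0 ⇔ 4*x^2 + 8*x - 4 = 0.
  Factor: 4*x^2 + 8*x - 4 = 4*(x^2 + 2*x - 1); x^2 + 2*x - 1 = 0 has no rational roots; quadratic formula: x = (-2 ± √8)/2.
  ⇒ x = -sqrt(2) - 1 ≈ -2.4142, -1 + sqrt(2) ≈ 0.4142

f''(x) = 8*(-x^3 - 3*x^2 + 3*x + 1)/(x^6 + 3*x^4 + 3*x^2 + 1)
Second-derivative test at each critical point:
  f''(-2.4142) = -0.2426 < 0 → local maximum
  f''(0.4142) = 8.2426 > 0 → local minimum

Critical points: x = -sqrt(2) - 1 ≈ -2.4142 (local maximum); x = -1 + sqrt(2) ≈ 0.4142 (local minimum)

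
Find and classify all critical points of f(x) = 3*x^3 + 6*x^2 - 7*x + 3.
f'(x) = 9*x^2 + 12*x - 7

Solve f'(x) = 0:
  9*x^2 + 12*x - 7 = 0 has no rational roots; quadratic formula: x = (-12 ± √396)/18.
  ⇒ x = -sqrt(11)/3 - 2/3 ≈ -1.7722, -2/3 + sqrt(11)/3 ≈ 0.4389

f''(x) = 18*x + 12
Second-derivative test at each critical point:
  f''(-1.7722) = -19.8997 < 0 → local maximum
  f''(0.4389) = 19.8997 > 0 → local minimum

Critical points: x = -sqrt(11)/3 - 2/3 ≈ -1.7722 (local maximum); x = -2/3 + sqrt(11)/3 ≈ 0.4389 (local minimum)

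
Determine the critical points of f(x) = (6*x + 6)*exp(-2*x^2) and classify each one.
f'(x) = 6*(-4*x*(x + 1) + 1)*exp(-2*x^2)

Solve f'(x) = 0:
  f'(x) = (-24*x^2 - 24*x + 6)·exp(-2*x^2) and exp(-2*x^2) > 0 for every x, so f'(x) = 0 ⇔ -24*x^2 - 24*x + 6 = 0.
  Factor: -24*x^2 - 24*x + 6 = -6*(4*x^2 + 4*x - 1); 4*x^2 + 4*x - 1 = 0 has no rational roots; quadratic formula: x = (-4 ± √32)/8.
  ⇒ x = -sqrt(2)/2 - 1/2 ≈ -1.2071, -1/2 + sqrt(2)/2 ≈ 0.2071

f''(x) = 24*(4*x^2*(x + 1) - 3*x - 1)*exp(-2*x^2)
Second-derivative test at each critical point:
  f''(-1.2071) = 1.8412 > 0 → local minimum
  f''(0.2071) = -31.1508 < 0 → local maximum

Critical points: x = -sqrt(2)/2 - 1/2 ≈ -1.2071 (local minimum); x = -1/2 + sqrt(2)/2 ≈ 0.2071 (local maximum)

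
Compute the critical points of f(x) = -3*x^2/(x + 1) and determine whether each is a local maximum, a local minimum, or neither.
f'(x) = 3*x*(-x - 2)/(x + 1)^2

Solve f'(x) = 0:
  f'(x) = -3*x*(x + 2)/(x + 1)^2; the denominator is positive wherever f is defined, so f'(x) = 0 ⇔ -3*x^2 - 6*x = 0.
  Factor: -3*x^2 - 6*x = -3*x*(x + 2) = 0.
  ⇒ x = -2, 0

f''(x) = -6/(x^3 + 3*x^2 + 3*x + 1)
Second-derivative test at each critical point:
  f''(-2) = 6 > 0 → local minimum
  f''(0) = -6 < 0 → local maximum

Critical points: x = -2 (local minimum); x = 0 (local maximum)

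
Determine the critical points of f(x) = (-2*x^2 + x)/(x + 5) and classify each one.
f'(x) = (-2*x^2 - 20*x + 5)/(x^2 + 10*x + 25)

Solve f'(x) = 0:
  f'(x) = -(2*x^2 + 20*x - 5)/(x + 5)^2; the denominator is positive wherever f is defined, so f'(x) = 0 ⇔ -2*x^2 - 20*x + 5 = 0.
  2*x^2 + 20*x - 5 = 0 has no rational roots; quadratic formula: x = (-20 ± √440)/4.
  ⇒ x = -sqrt(110)/2 - 5 ≈ -10.2440, -5 + sqrt(110)/2 ≈ 0.2440

f''(x) = -110/(x^3 + 15*x^2 + 75*x + 125)
Second-derivative test at each critical point:
  f''(-10.2440) = 0.7628 > 0 → local minimum
  f''(0.2440) = -0.7628 < 0 → local maximum

Critical points: x = -sqrt(110)/2 - 5 ≈ -10.2440 (local minimum); x = -5 + sqrt(110)/2 ≈ 0.2440 (local maximum)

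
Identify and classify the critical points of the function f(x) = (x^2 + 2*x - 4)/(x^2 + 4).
f'(x) = 2*(-x^2 + 8*x + 4)/(x^4 + 8*x^2 + 16)

Solve f'(x) = 0:
  f'(x) = -2*(x^2 - 8*x - 4)/(x^2 + 4)^2; the denominator is positive wherever f is defined, so f'(x) = 0 ⇔ -2*x^2 + 16*x + 8 = 0.
  Factor: -2*x^2 + 16*x + 8 = -2*(x^2 - 8*x - 4); x^2 - 8*x - 4 = 0 has no rational roots; quadratic formula: x = (8 ± √80)/2.
  ⇒ x = 4 - 2*sqrt(5) ≈ -0.4721, 4 + 2*sqrt(5) ≈ 8.4721

f''(x) = 4*(x^3 - 12*x^2 - 12*x + 16)/(x^6 + 12*x^4 + 48*x^2 + 64)
Second-derivative test at each critical point:
  f''(-0.4721) = 1.0031 > 0 → local minimum
  f''(8.4721) = -0.0031 < 0 → local maximum

Critical points: x = 4 - 2*sqrt(5) ≈ -0.4721 (local minimum); x = 4 + 2*sqrt(5) ≈ 8.4721 (local maximum)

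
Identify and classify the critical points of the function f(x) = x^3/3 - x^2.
f'(x) = x*(x - 2)

Solve f'(x) = 0:
  Factor: x^2 - 2*x = x*(x - 2) = 0.
  ⇒ x = 0, 2

f''(x) = 2*x - 2
Second-derivative test at each critical point:
  f''(0) = -2 < 0 → local maximum
  f''(2) = 2 > 0 → local minimum

Critical points: x = 0 (local maximum); x = 2 (local minimum)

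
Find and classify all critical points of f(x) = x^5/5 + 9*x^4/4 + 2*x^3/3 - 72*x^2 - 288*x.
f'(x) = x^4 + 9*x^3 + 2*x^2 - 144*x - 288

Solve f'(x) = 0:
  Factor: x^4 + 9*x^3 + 2*x^2 - 144*x - 288 = (x - 4)*(x + 3)*(x + 4)*(x + 6) = 0.
  ⇒ x = -6, -4, -3, 4

f''(x) = 4*x^3 + 27*x^2 + 4*x - 144
Second-derivative test at each critical point:
  f''(-6) = -60 < 0 → local maximum
  f''(-4) = 16 > 0 → local minimum
  f''(-3) = -21 < 0 → local maximum
  f''(4) = 560 > 0 → local minimum

Critical points: x = -6 (local maximum); x = -4 (local minimum); x = -3 (local maximum); x = 4 (local minimum)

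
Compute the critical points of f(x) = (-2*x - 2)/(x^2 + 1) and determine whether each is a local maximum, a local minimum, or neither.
f'(x) = 2*(-x^2 + 2*x*(x + 1) - 1)/(x^2 + 1)^2

Solve f'(x) = 0:
  f'(x) = 2*(x^2 + 2*x - 1)/(x^2 + 1)^2; the denominator is positive wherever f is defined, so f'(x) = 0 ⇔ 2*x^2 + 4*x - 2 = 0.
  Factor: 2*x^2 + 4*x - 2 = 2*(x^2 + 2*x - 1); x^2 + 2*x - 1 = 0 has no rational roots; quadratic formula: x = (-2 ± √8)/2.
  ⇒ x = -sqrt(2) - 1 ≈ -2.4142, -1 + sqrt(2) ≈ 0.4142

f''(x) = 4*(-4*x^2*(x + 1) + (3*x + 1)*(x^2 + 1))/(x^2 + 1)^3
Second-derivative test at each critical point:
  f''(-2.4142) = -0.1213 < 0 → local maximum
  f''(0.4142) = 4.1213 > 0 → local minimum

Critical points: x = -sqrt(2) - 1 ≈ -2.4142 (local maximum); x = -1 + sqrt(2) ≈ 0.4142 (local minimum)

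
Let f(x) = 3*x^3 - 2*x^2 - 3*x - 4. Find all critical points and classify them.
f'(x) = 9*x^2 - 4*x - 3

Solve f'(x) = 0:
  9*x^2 - 4*x - 3 = 0 has no rational roots; quadratic formula: x = (4 ± √124)/18.
  ⇒ x = 2/9 - sqrt(31)/9 ≈ -0.3964, 2/9 + sqrt(31)/9 ≈ 0.8409

f''(x) = 18*x - 4
Second-derivative test at each critical point:
  f''(-0.3964) = -11.1355 < 0 → local maximum
  f''(0.8409) = 11.1355 > 0 → local minimum

Critical points: x = 2/9 - sqrt(31)/9 ≈ -0.3964 (local maximum); x = 2/9 + sqrt(31)/9 ≈ 0.8409 (local minimum)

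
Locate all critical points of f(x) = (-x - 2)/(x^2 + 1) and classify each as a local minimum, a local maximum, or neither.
f'(x) = (-x^2 + 2*x*(x + 2) - 1)/(x^2 + 1)^2

Solve f'(x) = 0:
  f'(x) = (x^2 + 4*x - 1)/(x^2 + 1)^2; the denominator is positive wherever f is defined, so f'(x) = 0 ⇔ x^2 + 4*x - 1 = 0.
  x^2 + 4*x - 1 = 0 has no rational roots; quadratic formula: x = (-4 ± √20)/2.
  ⇒ x = -sqrt(5) - 2 ≈ -4.2361, -2 + sqrt(5) ≈ 0.2361

f''(x) = 2*(-4*x^2*(x + 2) + (3*x + 2)*(x^2 + 1))/(x^2 + 1)^3
Second-derivative test at each critical point:
  f''(-4.2361) = -0.0125 < 0 → local maximum
  f''(0.2361) = 4.0125 > 0 → local minimum

Critical points: x = -sqrt(5) - 2 ≈ -4.2361 (local maximum); x = -2 + sqrt(5) ≈ 0.2361 (local minimum)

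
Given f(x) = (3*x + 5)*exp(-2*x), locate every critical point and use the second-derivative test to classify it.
f'(x) = (-6*x - 7)*exp(-2*x)

Solve f'(x) = 0:
  f'(x) = (-6*x - 7)·exp(-2*x) and exp(-2*x) > 0 for every x, so f'(x) = 0 ⇔ -6*x - 7 = 0.
  -6*x - 7 = 0.
  ⇒ x = -7/6

f''(x) = 4*(3*x + 2)*exp(-2*x)
Second-derivative test at each critical point:
  f''(-7/6) = -61.8736 < 0 → local maximum

Critical points: x = -7/6 (local maximum)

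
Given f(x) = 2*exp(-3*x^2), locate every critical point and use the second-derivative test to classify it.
f'(x) = -12*x*exp(-3*x^2)

Solve f'(x) = 0:
  f'(x) = (-12*x)·exp(-3*x^2) and exp(-3*x^2) > 0 for every x, so f'(x) = 0 ⇔ -12*x = 0.
  -12*x = 0.
  ⇒ x = 0

f''(x) = 12*(6*x^2 - 1)*exp(-3*x^2)
Second-derivative test at each critical point:
  f''(0) = -12 < 0 → local maximum

Critical points: x = 0 (local maximum)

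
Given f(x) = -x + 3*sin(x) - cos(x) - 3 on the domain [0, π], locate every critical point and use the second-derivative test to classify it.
f'(x) = sin(x) + 3*cos(x) - 1

Solve f'(x) = 0 on [0, π]:
  f'(x) = 0 ⇔ sin(x) + 3*cos(x) = 1. Write the left side as R·cos(x + φ) with R = √(3² + (-1)²) = sqrt(10), cos φ = 3*sqrt(10)/10, sin φ = -sqrt(10)/10; then cos(x + φ) = sqrt(10)/10. Solve for x and keep the solutions lying in [0, π].
  ⇒ x = pi/2 ≈ 1.5708

f''(x) = -3*sin(x) + cos(x)
Second-derivative test at each critical point:
  f''(1.5708) = -3 < 0 → local maximum

Critical points: x = pi/2 ≈ 1.5708 (local maximum)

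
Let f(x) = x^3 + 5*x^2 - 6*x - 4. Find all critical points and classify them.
f'(x) = 3*x^2 + 10*x - 6

Solve f'(x) = 0:
  3*x^2 + 10*x - 6 = 0 has no rational roots; quadratic formula: x = (-10 ± √172)/6.
  ⇒ x = -sqrt(43)/3 - 5/3 ≈ -3.8525, -5/3 + sqrt(43)/3 ≈ 0.5191

f''(x) = 6*x + 10
Second-derivative test at each critical point:
  f''(-3.8525) = -13.1149 < 0 → local maximum
  f''(0.5191) = 13.1149 > 0 → local minimum

Critical points: x = -sqrt(43)/3 - 5/3 ≈ -3.8525 (local maximum); x = -5/3 + sqrt(43)/3 ≈ 0.5191 (local minimum)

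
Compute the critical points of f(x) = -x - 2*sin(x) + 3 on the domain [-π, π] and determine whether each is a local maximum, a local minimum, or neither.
f'(x) = -2*cos(x) - 1

Solve f'(x) = 0 on [-π, π]:
  f'(x) = 0 ⇔ cos(x) = -1/2, i.e. x = ±arccos(-1/2) + 2nπ; keep the solutions lying in [-π, π].
  ⇒ x = -2*pi/3 ≈ -2.0944, 2*pi/3 ≈ 2.0944

f''(x) = 2*sin(x)
Second-derivative test at each critical point:
  f''(-2.0944) = -1.7321 < 0 → local maximum
  f''(2.0944) = 1.7321 > 0 → local minimum

Critical points: x = -2*pi/3 ≈ -2.0944 (local maximum); x = 2*pi/3 ≈ 2.0944 (local minimum)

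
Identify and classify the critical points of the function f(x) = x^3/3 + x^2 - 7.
f'(x) = x*(x + 2)

Solve f'(x) = 0:
  Factor: x^2 + 2*x = x*(x + 2) = 0.
  ⇒ x = -2, 0

f''(x) = 2*x + 2
Second-derivative test at each critical point:
  f''(-2) = -2 < 0 → local maximum
  f''(0) = 2 > 0 → local minimum

Critical points: x = -2 (local maximum); x = 0 (local minimum)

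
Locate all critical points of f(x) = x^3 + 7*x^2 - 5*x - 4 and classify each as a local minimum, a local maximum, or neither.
f'(x) = 3*x^2 + 14*x - 5

Solve f'(x) = 0:
  Factor: 3*x^2 + 14*x - 5 = (x + 5)*(3*x - 1) = 0.
  ⇒ x = -5, 1/3

f''(x) = 6*x + 14
Second-derivative test at each critical point:
  f''(-5) = -16 < 0 → local maximum
  f''(1/3) = 16 > 0 → local minimum

Critical points: x = -5 (local maximum); x = 1/3 (local minimum)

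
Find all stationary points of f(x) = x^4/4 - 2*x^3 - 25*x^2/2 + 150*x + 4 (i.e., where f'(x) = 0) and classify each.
f'(x) = x^3 - 6*x^2 - 25*x + 150

Solve f'(x) = 0:
  Factor: x^3 - 6*x^2 - 25*x + 150 = (x - 6)*(x - 5)*(x + 5) = 0.
  ⇒ x = -5, 5, 6

f''(x) = 3*x^2 - 12*x - 25
Second-derivative test at each critical point:
  f''(-5) = 110 > 0 → local minimum
  f''(5) = -10 < 0 → local maximum
  f''(6) = 11 > 0 → local minimum

Critical points: x = -5 (local minimum); x = 5 (local maximum); x = 6 (local minimum)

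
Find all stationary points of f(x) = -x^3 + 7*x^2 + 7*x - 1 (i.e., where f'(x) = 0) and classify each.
f'(x) = -3*x^2 + 14*x + 7

Solve f'(x) = 0:
  3*x^2 - 14*x - 7 = 0 has no rational roots; quadratic formula: x = (14 ± √280)/6.
  ⇒ x = 7/3 - sqrt(70)/3 ≈ -0.4555, 7/3 + sqrt(70)/3 ≈ 5.1222

f''(x) = 14 - 6*x
Second-derivative test at each critical point:
  f''(-0.4555) = 16.7332 > 0 → local minimum
  f''(5.1222) = -16.7332 < 0 → local maximum

Critical points: x = 7/3 - sqrt(70)/3 ≈ -0.4555 (local minimum); x = 7/3 + sqrt(70)/3 ≈ 5.1222 (local maximum)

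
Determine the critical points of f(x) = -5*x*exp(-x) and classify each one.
f'(x) = 5*(x - 1)*exp(-x)

Solve f'(x) = 0:
  f'(x) = (5*x - 5)·exp(-x) and exp(-x) > 0 for every x, so f'(x) = 0 ⇔ 5*x - 5 = 0.
  Factor: 5*x - 5 = 5*(x - 1) = 0.
  ⇒ x = 1

f''(x) = 5*(2 - x)*exp(-x)
Second-derivative test at each critical point:
  f''(1) = 1.8394 > 0 → local minimum

Critical points: x = 1 (local minimum)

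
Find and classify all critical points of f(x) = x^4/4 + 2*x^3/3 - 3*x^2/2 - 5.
f'(x) = x*(x^2 + 2*x - 3)

Solve f'(x) = 0:
  Factor: x^3 + 2*x^2 - 3*x = x*(x - 1)*(x + 3) = 0.
  ⇒ x = -3, 0, 1

f''(x) = 3*x^2 + 4*x - 3
Second-derivative test at each critical point:
  f''(-3) = 12 > 0 → local minimum
  f''(0) = -3 < 0 → local maximum
  f''(1) = 4 > 0 → local minimum

Critical points: x = -3 (local minimum); x = 0 (local maximum); x = 1 (local minimum)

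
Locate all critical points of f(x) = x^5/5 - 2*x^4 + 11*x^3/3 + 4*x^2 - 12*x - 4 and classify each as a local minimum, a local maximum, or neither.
f'(x) = x^4 - 8*x^3 + 11*x^2 + 8*x - 12

Solve f'(x) = 0:
  Factor: x^4 - 8*x^3 + 11*x^2 + 8*x - 12 = (x - 6)*(x - 2)*(x - 1)*(x + 1) = 0.
  ⇒ x = -1, 1, 2, 6

f''(x) = 4*x^3 - 24*x^2 + 22*x + 8
Second-derivative test at each critical point:
  f''(-1) = -42 < 0 → local maximum
  f''(1) = 10 > 0 → local minimum
  f''(2) = -12 < 0 → local maximum
  f''(6) = 140 > 0 → local minimum

Critical points: x = -1 (local maximum); x = 1 (local minimum); x = 2 (local maximum); x = 6 (local minimum)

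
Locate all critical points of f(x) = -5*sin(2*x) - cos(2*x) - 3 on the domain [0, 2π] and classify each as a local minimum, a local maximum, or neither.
f'(x) = 2*sin(2*x) - 10*cos(2*x)

Solve f'(x) = 0 on [0, 2π]:
  f'(x) = 0 ⇔ -5*cos(2*x) = -sin(2*x) ⇔ tan(2*x) = 5, i.e. 2*x = arctan(5) + nπ; keep the solutions lying in [0, 2π].
  ⇒ x = atan(5)/2 ≈ 0.6867, atan(5)/2 + pi/2 ≈ 2.2575, atan(5)/2 + pi ≈ 3.8283, atan(5)/2 + 3*pi/2 ≈ 5.3991

f''(x) = 20*sin(2*x) + 4*cos(2*x)
Second-derivative test at each critical point:
  f''(0.6867) = 20.3961 > 0 → local minimum
  f''(2.2575) = -20.3961 < 0 → local maximum
  f''(3.8283) = 20.3961 > 0 → local minimum
  f''(5.3991) = -20.3961 < 0 → local maximum

Critical points: x = atan(5)/2 ≈ 0.6867 (local minimum); x = atan(5)/2 + pi/2 ≈ 2.2575 (local maximum); x = atan(5)/2 + pi ≈ 3.8283 (local minimum); x = atan(5)/2 + 3*pi/2 ≈ 5.3991 (local maximum)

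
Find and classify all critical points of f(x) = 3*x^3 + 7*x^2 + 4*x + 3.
f'(x) = 9*x^2 + 14*x + 4

Solve f'(x) = 0:
  9*x^2 + 14*x + 4 = 0 has no rational roots; quadratic formula: x = (-14 ± √52)/18.
  ⇒ x = -7/9 - sqrt(13)/9 ≈ -1.1784, -7/9 + sqrt(13)/9 ≈ -0.3772

f''(x) = 18*x + 14
Second-derivative test at each critical point:
  f''(-1.1784) = -7.2111 < 0 → local maximum
  f''(-0.3772) = 7.2111 > 0 → local minimum

Critical points: x = -7/9 - sqrt(13)/9 ≈ -1.1784 (local maximum); x = -7/9 + sqrt(13)/9 ≈ -0.3772 (local minimum)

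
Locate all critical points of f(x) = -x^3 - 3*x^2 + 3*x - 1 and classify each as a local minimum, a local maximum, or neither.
f'(x) = -3*x^2 - 6*x + 3

Solve f'(x) = 0:
  Factor: -3*x^2 - 6*x + 3 = -3*(x^2 + 2*x - 1); x^2 + 2*x - 1 = 0 has no rational roots; quadratic formula: x = (-2 ± √8)/2.
  ⇒ x = -sqrt(2) - 1 ≈ -2.4142, -1 + sqrt(2) ≈ 0.4142

f''(x) = -6*x - 6
Second-derivative test at each critical point:
  f''(-2.4142) = 8.4853 > 0 → local minimum
  f''(0.4142) = -8.4853 < 0 → local maximum

Critical points: x = -sqrt(2) - 1 ≈ -2.4142 (local minimum); x = -1 + sqrt(2) ≈ 0.4142 (local maximum)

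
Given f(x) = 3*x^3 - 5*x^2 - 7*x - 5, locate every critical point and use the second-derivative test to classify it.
f'(x) = 9*x^2 - 10*x - 7

Solve f'(x) = 0:
  9*x^2 - 10*x - 7 = 0 has no rational roots; quadratic formula: x = (10 ± √352)/18.
  ⇒ x = 5/9 - 2*sqrt(22)/9 ≈ -0.4868, 5/9 + 2*sqrt(22)/9 ≈ 1.5979

f''(x) = 18*x - 10
Second-derivative test at each critical point:
  f''(-0.4868) = -18.7617 < 0 → local maximum
  f''(1.5979) = 18.7617 > 0 → local minimum

Critical points: x = 5/9 - 2*sqrt(22)/9 ≈ -0.4868 (local maximum); x = 5/9 + 2*sqrt(22)/9 ≈ 1.5979 (local minimum)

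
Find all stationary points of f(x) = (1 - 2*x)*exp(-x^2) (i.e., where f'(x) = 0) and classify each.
f'(x) = 2*(x*(2*x - 1) - 1)*exp(-x^2)

Solve f'(x) = 0:
  f'(x) = (4*x^2 - 2*x - 2)·exp(-x^2) and exp(-x^2) > 0 for every x, so f'(x) = 0 ⇔ 4*x^2 - 2*x - 2 = 0.
  Factor: 4*x^2 - 2*x - 2 = 2*(x - 1)*(2*x + 1) = 0.
  ⇒ x = -1/2, 1

f''(x) = 2*(2*x^2*(1 - 2*x) + 6*x - 1)*exp(-x^2)
Second-derivative test at each critical point:
  f''(-1/2) = -4.6728 < 0 → local maximum
  f''(1) = 2.2073 > 0 → local minimum

Critical points: x = -1/2 (local maximum); x = 1 (local minimum)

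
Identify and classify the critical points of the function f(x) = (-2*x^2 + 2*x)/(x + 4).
f'(x) = 2*(-x^2 - 8*x + 4)/(x^2 + 8*x + 16)

Solve f'(x) = 0:
  f'(x) = -2*(x^2 + 8*x - 4)/(x + 4)^2; the denominator is positive wherever f is defined, so f'(x) = 0 ⇔ -2*x^2 - 16*x + 8 = 0.
  Factor: -2*x^2 - 16*x + 8 = -2*(x^2 + 8*x - 4); x^2 + 8*x - 4 = 0 has no rational roots; quadratic formula: x = (-8 ± √80)/2.
  ⇒ x = -2*sqrt(5) - 4 ≈ -8.4721, -4 + 2*sqrt(5) ≈ 0.4721

f''(x) = -80/(x^3 + 12*x^2 + 48*x + 64)
Second-derivative test at each critical point:
  f''(-8.4721) = 0.8944 > 0 → local minimum
  f''(0.4721) = -0.8944 < 0 → local maximum

Critical points: x = -2*sqrt(5) - 4 ≈ -8.4721 (local minimum); x = -4 + 2*sqrt(5) ≈ 0.4721 (local maximum)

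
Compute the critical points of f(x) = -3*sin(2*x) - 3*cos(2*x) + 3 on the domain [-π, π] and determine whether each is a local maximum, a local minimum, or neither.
f'(x) = -6*sqrt(2)*cos(2*x + pi/4)

Solve f'(x) = 0 on [-π, π]:
  f'(x) = 0 ⇔ -3*cos(2*x) = -3*sin(2*x) ⇔ tan(2*x) = 1, i.e. 2*x = arctan(1) + nπ; keep the solutions lying in [-π, π].
  ⇒ x = -7*pi/8 ≈ -2.7489, -3*pi/8 ≈ -1.1781, pi/8 ≈ 0.3927, 5*pi/8 ≈ 1.9635

f''(x) = 12*sqrt(2)*sin(2*x + pi/4)
Second-derivative test at each critical point:
  f''(-2.7489) = 16.9706 > 0 → local minimum
  f''(-1.1781) = -16.9706 < 0 → local maximum
  f''(0.3927) = 16.9706 > 0 → local minimum
  f''(1.9635) = -16.9706 < 0 → local maximum

Critical points: x = -7*pi/8 ≈ -2.7489 (local minimum); x = -3*pi/8 ≈ -1.1781 (local maximum); x = pi/8 ≈ 0.3927 (local minimum); x = 5*pi/8 ≈ 1.9635 (local maximum)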